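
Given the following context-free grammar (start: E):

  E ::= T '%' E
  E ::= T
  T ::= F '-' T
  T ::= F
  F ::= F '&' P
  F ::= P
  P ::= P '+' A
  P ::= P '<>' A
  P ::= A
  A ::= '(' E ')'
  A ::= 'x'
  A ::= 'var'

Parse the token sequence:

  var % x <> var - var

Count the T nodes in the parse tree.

3

[E [T [F [P [A var]]]] % [E [T [F [P [P [A x]] <> [A var]]] - [T [F [P [A var]]]]]]]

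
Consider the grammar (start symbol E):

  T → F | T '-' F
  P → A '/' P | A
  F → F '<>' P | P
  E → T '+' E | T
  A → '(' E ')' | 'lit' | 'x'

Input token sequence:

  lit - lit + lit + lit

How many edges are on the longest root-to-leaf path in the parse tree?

7

[E [T [T [F [P [A lit]]]] - [F [P [A lit]]]] + [E [T [F [P [A lit]]]] + [E [T [F [P [A lit]]]]]]]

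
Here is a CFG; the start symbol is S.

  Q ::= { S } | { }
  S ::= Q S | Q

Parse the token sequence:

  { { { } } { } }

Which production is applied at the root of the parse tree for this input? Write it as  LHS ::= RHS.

S ::= Q

[S [Q { [S [Q { [S [Q { }]] }] [S [Q { }]]] }]]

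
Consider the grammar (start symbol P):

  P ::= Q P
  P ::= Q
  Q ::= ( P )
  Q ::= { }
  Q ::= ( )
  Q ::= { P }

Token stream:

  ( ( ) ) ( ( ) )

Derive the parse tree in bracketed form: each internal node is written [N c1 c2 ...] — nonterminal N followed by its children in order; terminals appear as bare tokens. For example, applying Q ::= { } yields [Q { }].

[P [Q ( [P [Q ( )]] )] [P [Q ( [P [Q ( )]] )]]]

P
Q P
( P ) P
( Q ) P
( ( ) ) P
( ( ) ) Q
( ( ) ) ( P )
( ( ) ) ( Q )
( ( ) ) ( ( ) )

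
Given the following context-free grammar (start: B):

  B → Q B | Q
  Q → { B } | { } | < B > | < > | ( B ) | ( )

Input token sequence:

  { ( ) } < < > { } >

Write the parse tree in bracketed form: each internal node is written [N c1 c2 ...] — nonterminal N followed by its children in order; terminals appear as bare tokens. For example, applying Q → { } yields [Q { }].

B
Q B
{ B } B
{ Q } B
{ ( ) } B
{ ( ) } Q
{ ( ) } < B >
{ ( ) } < Q B >
{ ( ) } < < > B >
{ ( ) } < < > Q >
{ ( ) } < < > { } >

[B [Q { [B [Q ( )]] }] [B [Q < [B [Q < >] [B [Q { }]]] >]]]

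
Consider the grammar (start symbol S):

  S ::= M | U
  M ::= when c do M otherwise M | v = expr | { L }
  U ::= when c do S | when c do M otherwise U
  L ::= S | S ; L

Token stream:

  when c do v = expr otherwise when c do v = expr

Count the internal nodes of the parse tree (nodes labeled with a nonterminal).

6

[S [U when c do [M v = expr] otherwise [U when c do [S [M v = expr]]]]]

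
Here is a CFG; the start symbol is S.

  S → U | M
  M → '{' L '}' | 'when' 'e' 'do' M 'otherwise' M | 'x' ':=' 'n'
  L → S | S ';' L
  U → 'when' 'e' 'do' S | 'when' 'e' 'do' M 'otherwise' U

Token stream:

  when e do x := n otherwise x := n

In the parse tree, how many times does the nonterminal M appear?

3

[S [M when e do [M x := n] otherwise [M x := n]]]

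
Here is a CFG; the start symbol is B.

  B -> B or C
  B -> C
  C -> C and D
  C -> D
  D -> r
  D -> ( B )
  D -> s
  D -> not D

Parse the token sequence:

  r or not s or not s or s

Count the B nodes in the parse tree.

4

[B [B [B [B [C [D r]]] or [C [D not [D s]]]] or [C [D not [D s]]]] or [C [D s]]]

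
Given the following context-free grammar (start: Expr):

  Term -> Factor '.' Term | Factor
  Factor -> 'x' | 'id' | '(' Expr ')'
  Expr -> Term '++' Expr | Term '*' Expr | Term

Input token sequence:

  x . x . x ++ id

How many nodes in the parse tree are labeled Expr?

[Expr [Term [Factor x] . [Term [Factor x] . [Term [Factor x]]]] ++ [Expr [Term [Factor id]]]]

2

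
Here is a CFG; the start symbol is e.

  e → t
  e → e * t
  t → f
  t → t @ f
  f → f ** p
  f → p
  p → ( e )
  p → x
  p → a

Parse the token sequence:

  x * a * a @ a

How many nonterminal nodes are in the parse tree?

[e [e [e [t [f [p x]]]] * [t [f [p a]]]] * [t [t [f [p a]]] @ [f [p a]]]]

15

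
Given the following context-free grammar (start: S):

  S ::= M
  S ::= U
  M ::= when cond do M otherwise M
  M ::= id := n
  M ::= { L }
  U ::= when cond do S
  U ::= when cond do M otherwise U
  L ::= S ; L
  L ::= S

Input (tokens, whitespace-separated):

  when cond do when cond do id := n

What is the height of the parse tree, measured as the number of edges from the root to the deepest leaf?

6

[S [U when cond do [S [U when cond do [S [M id := n]]]]]]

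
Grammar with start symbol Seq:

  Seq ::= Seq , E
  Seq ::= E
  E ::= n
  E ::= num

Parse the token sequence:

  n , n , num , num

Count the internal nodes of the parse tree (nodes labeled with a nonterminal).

[Seq [Seq [Seq [Seq [E n]] , [E n]] , [E num]] , [E num]]

8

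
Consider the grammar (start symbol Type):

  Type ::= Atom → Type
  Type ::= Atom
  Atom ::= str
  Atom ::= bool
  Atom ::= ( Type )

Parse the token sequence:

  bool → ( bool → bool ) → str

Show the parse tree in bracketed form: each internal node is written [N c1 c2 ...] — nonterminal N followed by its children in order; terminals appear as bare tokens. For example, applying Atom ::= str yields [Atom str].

Type
Atom → Type
bool → Type
bool → Atom → Type
bool → ( Type ) → Type
bool → ( Atom → Type ) → Type
bool → ( bool → Type ) → Type
bool → ( bool → Atom ) → Type
bool → ( bool → bool ) → Type
bool → ( bool → bool ) → Atom
bool → ( bool → bool ) → str

[Type [Atom bool] → [Type [Atom ( [Type [Atom bool] → [Type [Atom bool]]] )] → [Type [Atom str]]]]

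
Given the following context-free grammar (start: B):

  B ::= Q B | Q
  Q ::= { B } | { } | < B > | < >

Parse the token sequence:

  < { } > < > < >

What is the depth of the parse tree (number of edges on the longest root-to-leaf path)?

[B [Q < [B [Q { }]] >] [B [Q < >] [B [Q < >]]]]

4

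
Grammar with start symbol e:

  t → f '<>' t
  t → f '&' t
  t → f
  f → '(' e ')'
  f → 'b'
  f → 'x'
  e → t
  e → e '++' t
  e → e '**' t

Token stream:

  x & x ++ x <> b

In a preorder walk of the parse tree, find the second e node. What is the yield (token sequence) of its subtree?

[e [e [t [f x] & [t [f x]]]] ++ [t [f x] <> [t [f b]]]]

x & x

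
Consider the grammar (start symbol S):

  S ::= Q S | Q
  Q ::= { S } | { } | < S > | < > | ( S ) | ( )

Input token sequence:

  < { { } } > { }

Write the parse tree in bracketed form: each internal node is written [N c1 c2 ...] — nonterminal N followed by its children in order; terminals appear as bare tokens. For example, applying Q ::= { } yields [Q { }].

[S [Q < [S [Q { [S [Q { }]] }]] >] [S [Q { }]]]

S
Q S
< S > S
< Q > S
< { S } > S
< { Q } > S
< { { } } > S
< { { } } > Q
< { { } } > { }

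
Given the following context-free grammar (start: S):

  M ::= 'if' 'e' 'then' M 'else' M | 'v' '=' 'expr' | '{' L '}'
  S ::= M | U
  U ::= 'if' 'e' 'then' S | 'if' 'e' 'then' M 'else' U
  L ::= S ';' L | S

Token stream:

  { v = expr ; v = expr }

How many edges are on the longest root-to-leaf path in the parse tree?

[S [M { [L [S [M v = expr]] ; [L [S [M v = expr]]]] }]]

6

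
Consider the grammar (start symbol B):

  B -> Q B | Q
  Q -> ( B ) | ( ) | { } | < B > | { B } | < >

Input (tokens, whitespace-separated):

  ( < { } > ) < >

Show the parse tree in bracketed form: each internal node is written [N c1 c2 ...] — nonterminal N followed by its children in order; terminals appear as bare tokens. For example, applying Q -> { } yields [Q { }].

[B [Q ( [B [Q < [B [Q { }]] >]] )] [B [Q < >]]]

B
Q B
( B ) B
( Q ) B
( < B > ) B
( < Q > ) B
( < { } > ) B
( < { } > ) Q
( < { } > ) < >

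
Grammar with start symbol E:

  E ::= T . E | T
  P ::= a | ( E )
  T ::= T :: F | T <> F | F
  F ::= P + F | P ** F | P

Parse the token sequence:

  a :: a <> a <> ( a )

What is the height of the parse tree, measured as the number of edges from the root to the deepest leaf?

[E [T [T [T [T [F [P a]]] :: [F [P a]]] <> [F [P a]]] <> [F [P ( [E [T [F [P a]]]] )]]]]

8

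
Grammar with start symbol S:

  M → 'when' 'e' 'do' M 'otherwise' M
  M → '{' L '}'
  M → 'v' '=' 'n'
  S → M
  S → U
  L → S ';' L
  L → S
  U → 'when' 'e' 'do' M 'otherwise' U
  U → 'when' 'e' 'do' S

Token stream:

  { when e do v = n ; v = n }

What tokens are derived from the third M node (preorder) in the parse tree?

[S [M { [L [S [U when e do [S [M v = n]]]] ; [L [S [M v = n]]]] }]]

v = n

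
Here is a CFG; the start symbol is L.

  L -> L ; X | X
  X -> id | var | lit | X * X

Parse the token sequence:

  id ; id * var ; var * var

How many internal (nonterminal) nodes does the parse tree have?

10

[L [L [L [X id]] ; [X [X id] * [X var]]] ; [X [X var] * [X var]]]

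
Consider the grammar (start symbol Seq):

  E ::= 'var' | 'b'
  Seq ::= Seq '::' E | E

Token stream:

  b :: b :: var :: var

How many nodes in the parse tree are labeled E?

4

[Seq [Seq [Seq [Seq [E b]] :: [E b]] :: [E var]] :: [E var]]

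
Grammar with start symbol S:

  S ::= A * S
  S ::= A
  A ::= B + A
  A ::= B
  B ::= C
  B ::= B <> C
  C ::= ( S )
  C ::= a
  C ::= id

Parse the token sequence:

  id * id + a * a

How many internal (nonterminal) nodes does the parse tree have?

[S [A [B [C id]]] * [S [A [B [C id]] + [A [B [C a]]]] * [S [A [B [C a]]]]]]

15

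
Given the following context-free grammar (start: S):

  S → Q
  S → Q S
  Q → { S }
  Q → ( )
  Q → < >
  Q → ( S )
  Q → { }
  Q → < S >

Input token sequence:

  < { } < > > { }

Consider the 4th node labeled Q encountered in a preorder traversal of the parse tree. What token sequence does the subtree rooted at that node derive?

[S [Q < [S [Q { }] [S [Q < >]]] >] [S [Q { }]]]

{ }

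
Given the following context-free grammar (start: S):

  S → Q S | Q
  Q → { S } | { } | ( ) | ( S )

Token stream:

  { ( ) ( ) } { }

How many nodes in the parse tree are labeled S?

4

[S [Q { [S [Q ( )] [S [Q ( )]]] }] [S [Q { }]]]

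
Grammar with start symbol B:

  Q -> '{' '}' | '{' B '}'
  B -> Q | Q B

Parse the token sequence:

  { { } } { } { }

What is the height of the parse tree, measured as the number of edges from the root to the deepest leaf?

[B [Q { [B [Q { }]] }] [B [Q { }] [B [Q { }]]]]

4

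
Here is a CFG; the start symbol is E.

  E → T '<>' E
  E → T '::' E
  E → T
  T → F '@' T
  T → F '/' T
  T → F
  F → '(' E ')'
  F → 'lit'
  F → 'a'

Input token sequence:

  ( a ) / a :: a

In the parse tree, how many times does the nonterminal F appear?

4

[E [T [F ( [E [T [F a]]] )] / [T [F a]]] :: [E [T [F a]]]]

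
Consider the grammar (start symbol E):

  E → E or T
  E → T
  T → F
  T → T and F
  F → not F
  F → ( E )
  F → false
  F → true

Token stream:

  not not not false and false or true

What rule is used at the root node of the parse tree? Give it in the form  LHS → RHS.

E → E or T

[E [E [T [T [F not [F not [F not [F false]]]]] and [F false]]] or [T [F true]]]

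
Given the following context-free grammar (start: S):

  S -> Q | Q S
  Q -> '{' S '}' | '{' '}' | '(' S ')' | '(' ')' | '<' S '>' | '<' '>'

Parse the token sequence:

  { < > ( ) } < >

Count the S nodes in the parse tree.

4

[S [Q { [S [Q < >] [S [Q ( )]]] }] [S [Q < >]]]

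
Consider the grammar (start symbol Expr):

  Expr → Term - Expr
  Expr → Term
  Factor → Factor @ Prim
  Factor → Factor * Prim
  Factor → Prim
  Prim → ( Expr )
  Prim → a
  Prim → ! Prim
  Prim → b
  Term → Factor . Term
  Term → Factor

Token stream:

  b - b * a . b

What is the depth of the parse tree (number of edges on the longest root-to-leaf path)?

6

[Expr [Term [Factor [Prim b]]] - [Expr [Term [Factor [Factor [Prim b]] * [Prim a]] . [Term [Factor [Prim b]]]]]]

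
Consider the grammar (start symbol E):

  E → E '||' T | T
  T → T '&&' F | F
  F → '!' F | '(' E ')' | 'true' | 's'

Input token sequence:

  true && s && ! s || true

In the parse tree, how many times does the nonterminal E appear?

2

[E [E [T [T [T [F true]] && [F s]] && [F ! [F s]]]] || [T [F true]]]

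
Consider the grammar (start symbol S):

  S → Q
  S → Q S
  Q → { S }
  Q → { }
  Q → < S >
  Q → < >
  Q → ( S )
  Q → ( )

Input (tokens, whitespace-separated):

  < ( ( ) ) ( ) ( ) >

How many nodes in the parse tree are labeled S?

[S [Q < [S [Q ( [S [Q ( )]] )] [S [Q ( )] [S [Q ( )]]]] >]]

5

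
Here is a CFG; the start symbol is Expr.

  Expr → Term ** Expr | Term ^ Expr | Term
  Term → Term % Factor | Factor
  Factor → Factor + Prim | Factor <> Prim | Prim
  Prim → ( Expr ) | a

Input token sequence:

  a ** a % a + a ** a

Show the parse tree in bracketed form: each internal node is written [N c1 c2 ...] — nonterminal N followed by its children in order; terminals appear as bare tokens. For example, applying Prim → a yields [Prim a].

Expr
Term ** Expr
Factor ** Expr
Prim ** Expr
a ** Expr
a ** Term ** Expr
a ** Term % Factor ** Expr
a ** Factor % Factor ** Expr
a ** Prim % Factor ** Expr
a ** a % Factor ** Expr
a ** a % Factor + Prim ** Expr
a ** a % Prim + Prim ** Expr
a ** a % a + Prim ** Expr
a ** a % a + a ** Expr
a ** a % a + a ** Term
a ** a % a + a ** Factor
a ** a % a + a ** Prim
a ** a % a + a ** a

[Expr [Term [Factor [Prim a]]] ** [Expr [Term [Term [Factor [Prim a]]] % [Factor [Factor [Prim a]] + [Prim a]]] ** [Expr [Term [Factor [Prim a]]]]]]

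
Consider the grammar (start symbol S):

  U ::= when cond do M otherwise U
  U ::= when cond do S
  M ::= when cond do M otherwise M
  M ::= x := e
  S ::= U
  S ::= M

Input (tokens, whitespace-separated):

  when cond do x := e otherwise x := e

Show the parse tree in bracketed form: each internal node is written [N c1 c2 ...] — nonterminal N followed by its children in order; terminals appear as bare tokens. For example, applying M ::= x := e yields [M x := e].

[S [M when cond do [M x := e] otherwise [M x := e]]]

S
M
when cond do M otherwise M
when cond do x := e otherwise M
when cond do x := e otherwise x := e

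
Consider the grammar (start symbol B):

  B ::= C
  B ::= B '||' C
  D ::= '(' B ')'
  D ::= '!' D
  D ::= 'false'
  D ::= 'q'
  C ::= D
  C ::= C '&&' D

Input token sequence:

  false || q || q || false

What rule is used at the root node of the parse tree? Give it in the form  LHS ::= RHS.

B ::= B '||' C

[B [B [B [B [C [D false]]] || [C [D q]]] || [C [D q]]] || [C [D false]]]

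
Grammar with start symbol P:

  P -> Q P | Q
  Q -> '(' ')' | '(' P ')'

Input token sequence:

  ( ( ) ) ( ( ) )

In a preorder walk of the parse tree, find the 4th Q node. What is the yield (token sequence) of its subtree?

[P [Q ( [P [Q ( )]] )] [P [Q ( [P [Q ( )]] )]]]

( )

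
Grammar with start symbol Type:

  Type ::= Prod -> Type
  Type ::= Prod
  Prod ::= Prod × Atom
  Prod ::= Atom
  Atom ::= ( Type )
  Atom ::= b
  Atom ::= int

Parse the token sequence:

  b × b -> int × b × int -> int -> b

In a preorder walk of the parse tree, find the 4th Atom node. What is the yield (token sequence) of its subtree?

b

[Type [Prod [Prod [Atom b]] × [Atom b]] -> [Type [Prod [Prod [Prod [Atom int]] × [Atom b]] × [Atom int]] -> [Type [Prod [Atom int]] -> [Type [Prod [Atom b]]]]]]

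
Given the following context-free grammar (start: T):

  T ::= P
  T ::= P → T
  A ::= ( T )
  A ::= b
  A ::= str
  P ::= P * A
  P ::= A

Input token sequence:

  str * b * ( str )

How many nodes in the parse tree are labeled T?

[T [P [P [P [A str]] * [A b]] * [A ( [T [P [A str]]] )]]]

2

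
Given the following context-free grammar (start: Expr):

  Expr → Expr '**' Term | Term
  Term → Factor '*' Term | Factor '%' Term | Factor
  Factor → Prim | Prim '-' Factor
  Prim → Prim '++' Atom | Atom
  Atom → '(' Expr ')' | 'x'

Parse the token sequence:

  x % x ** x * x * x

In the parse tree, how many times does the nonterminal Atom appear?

[Expr [Expr [Term [Factor [Prim [Atom x]]] % [Term [Factor [Prim [Atom x]]]]]] ** [Term [Factor [Prim [Atom x]]] * [Term [Factor [Prim [Atom x]]] * [Term [Factor [Prim [Atom x]]]]]]]

5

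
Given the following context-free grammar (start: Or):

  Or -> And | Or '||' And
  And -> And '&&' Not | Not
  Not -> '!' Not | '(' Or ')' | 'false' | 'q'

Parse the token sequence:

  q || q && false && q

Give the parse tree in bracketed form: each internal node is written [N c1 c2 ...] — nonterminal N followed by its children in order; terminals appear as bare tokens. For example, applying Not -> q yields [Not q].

[Or [Or [And [Not q]]] || [And [And [And [Not q]] && [Not false]] && [Not q]]]

Or
Or || And
And || And
Not || And
q || And
q || And && Not
q || And && Not && Not
q || Not && Not && Not
q || q && Not && Not
q || q && false && Not
q || q && false && q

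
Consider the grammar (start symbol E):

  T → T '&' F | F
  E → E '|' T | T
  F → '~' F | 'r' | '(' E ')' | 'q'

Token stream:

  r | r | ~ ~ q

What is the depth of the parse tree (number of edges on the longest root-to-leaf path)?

[E [E [E [T [F r]]] | [T [F r]]] | [T [F ~ [F ~ [F q]]]]]

5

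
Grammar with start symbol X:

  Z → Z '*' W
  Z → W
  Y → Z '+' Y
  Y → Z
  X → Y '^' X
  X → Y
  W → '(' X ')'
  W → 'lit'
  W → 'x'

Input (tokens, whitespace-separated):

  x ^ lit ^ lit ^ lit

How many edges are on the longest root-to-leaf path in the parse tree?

[X [Y [Z [W x]]] ^ [X [Y [Z [W lit]]] ^ [X [Y [Z [W lit]]] ^ [X [Y [Z [W lit]]]]]]]

7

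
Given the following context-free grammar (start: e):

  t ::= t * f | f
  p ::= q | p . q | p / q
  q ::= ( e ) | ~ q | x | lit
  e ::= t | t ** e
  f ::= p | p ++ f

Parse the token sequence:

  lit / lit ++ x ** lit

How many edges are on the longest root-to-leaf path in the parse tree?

[e [t [f [p [p [q lit]] / [q lit]] ++ [f [p [q x]]]]] ** [e [t [f [p [q lit]]]]]]

6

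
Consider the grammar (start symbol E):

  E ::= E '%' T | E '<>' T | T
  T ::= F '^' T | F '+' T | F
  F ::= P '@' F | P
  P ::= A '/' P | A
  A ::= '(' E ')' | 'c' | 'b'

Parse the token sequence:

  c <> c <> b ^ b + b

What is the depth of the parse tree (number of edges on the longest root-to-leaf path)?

7

[E [E [E [T [F [P [A c]]]]] <> [T [F [P [A c]]]]] <> [T [F [P [A b]]] ^ [T [F [P [A b]]] + [T [F [P [A b]]]]]]]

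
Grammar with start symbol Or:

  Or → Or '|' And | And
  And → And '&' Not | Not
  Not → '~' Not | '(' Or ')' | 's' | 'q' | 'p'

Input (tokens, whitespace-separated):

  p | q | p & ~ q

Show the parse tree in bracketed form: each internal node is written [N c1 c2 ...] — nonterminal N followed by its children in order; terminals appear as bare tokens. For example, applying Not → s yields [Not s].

Or
Or | And
Or | And | And
And | And | And
Not | And | And
p | And | And
p | Not | And
p | q | And
p | q | And & Not
p | q | Not & Not
p | q | p & Not
p | q | p & ~ Not
p | q | p & ~ q

[Or [Or [Or [And [Not p]]] | [And [Not q]]] | [And [And [Not p]] & [Not ~ [Not q]]]]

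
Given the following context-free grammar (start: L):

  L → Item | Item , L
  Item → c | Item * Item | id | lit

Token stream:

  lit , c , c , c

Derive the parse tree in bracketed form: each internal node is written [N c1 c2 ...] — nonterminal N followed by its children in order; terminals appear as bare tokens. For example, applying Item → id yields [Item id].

L
Item , L
lit , L
lit , Item , L
lit , c , L
lit , c , Item , L
lit , c , c , L
lit , c , c , Item
lit , c , c , c

[L [Item lit] , [L [Item c] , [L [Item c] , [L [Item c]]]]]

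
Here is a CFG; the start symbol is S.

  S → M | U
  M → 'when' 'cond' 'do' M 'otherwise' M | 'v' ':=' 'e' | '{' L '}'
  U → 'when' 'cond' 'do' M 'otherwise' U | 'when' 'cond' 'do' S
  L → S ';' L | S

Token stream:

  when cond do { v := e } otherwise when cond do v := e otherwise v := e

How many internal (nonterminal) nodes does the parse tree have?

[S [M when cond do [M { [L [S [M v := e]]] }] otherwise [M when cond do [M v := e] otherwise [M v := e]]]]

9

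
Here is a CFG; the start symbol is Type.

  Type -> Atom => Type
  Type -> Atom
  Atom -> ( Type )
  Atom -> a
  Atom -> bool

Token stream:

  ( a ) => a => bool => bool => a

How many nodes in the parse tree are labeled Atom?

6

[Type [Atom ( [Type [Atom a]] )] => [Type [Atom a] => [Type [Atom bool] => [Type [Atom bool] => [Type [Atom a]]]]]]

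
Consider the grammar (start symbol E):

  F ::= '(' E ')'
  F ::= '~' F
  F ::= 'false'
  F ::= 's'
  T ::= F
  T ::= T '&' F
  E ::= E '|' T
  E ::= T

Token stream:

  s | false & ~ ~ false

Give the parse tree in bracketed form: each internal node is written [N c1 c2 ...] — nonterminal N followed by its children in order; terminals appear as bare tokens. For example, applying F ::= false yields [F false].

E
E | T
T | T
F | T
s | T
s | T & F
s | F & F
s | false & F
s | false & ~ F
s | false & ~ ~ F
s | false & ~ ~ false

[E [E [T [F s]]] | [T [T [F false]] & [F ~ [F ~ [F false]]]]]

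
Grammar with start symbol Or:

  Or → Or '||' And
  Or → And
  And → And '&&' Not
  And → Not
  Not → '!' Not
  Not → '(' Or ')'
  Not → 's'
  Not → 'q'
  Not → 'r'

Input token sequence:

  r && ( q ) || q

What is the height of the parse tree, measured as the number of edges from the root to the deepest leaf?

[Or [Or [And [And [Not r]] && [Not ( [Or [And [Not q]]] )]]] || [And [Not q]]]

7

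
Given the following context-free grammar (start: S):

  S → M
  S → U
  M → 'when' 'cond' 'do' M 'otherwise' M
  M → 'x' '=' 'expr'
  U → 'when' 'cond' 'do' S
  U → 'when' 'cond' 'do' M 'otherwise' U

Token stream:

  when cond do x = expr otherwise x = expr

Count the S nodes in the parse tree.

[S [M when cond do [M x = expr] otherwise [M x = expr]]]

1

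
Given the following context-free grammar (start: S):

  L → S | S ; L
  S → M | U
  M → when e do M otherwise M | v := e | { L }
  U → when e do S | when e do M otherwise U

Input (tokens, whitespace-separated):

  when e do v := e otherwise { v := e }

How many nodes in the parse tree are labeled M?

[S [M when e do [M v := e] otherwise [M { [L [S [M v := e]]] }]]]

4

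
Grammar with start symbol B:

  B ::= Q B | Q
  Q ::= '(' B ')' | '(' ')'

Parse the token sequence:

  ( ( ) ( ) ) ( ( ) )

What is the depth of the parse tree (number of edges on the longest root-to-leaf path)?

[B [Q ( [B [Q ( )] [B [Q ( )]]] )] [B [Q ( [B [Q ( )]] )]]]

5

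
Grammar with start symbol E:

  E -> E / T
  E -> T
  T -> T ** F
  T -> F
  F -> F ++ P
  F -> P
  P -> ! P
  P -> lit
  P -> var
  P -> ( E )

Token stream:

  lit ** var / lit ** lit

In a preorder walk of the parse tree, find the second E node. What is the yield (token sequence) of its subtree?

lit ** var

[E [E [T [T [F [P lit]]] ** [F [P var]]]] / [T [T [F [P lit]]] ** [F [P lit]]]]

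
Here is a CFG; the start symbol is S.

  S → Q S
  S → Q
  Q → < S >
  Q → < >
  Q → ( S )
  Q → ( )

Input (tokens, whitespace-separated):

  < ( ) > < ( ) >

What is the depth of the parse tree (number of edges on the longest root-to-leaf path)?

5

[S [Q < [S [Q ( )]] >] [S [Q < [S [Q ( )]] >]]]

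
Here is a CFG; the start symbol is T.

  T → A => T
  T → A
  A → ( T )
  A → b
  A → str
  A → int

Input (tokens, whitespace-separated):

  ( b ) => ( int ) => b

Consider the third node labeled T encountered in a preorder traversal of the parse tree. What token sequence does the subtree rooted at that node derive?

[T [A ( [T [A b]] )] => [T [A ( [T [A int]] )] => [T [A b]]]]

( int ) => b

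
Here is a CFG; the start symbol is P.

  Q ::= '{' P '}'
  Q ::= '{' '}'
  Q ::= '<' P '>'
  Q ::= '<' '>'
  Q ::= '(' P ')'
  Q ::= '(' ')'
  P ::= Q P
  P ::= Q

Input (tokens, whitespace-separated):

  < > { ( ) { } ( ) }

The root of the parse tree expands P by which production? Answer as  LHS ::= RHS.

[P [Q < >] [P [Q { [P [Q ( )] [P [Q { }] [P [Q ( )]]]] }]]]

P ::= Q P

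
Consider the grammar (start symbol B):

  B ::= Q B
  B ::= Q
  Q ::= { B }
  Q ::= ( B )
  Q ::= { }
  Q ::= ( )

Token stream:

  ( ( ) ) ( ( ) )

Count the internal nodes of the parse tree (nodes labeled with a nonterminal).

[B [Q ( [B [Q ( )]] )] [B [Q ( [B [Q ( )]] )]]]

8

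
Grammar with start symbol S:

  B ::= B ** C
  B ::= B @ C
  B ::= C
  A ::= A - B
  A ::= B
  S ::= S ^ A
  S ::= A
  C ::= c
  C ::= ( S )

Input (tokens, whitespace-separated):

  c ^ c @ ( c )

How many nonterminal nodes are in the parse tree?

14

[S [S [A [B [C c]]]] ^ [A [B [B [C c]] @ [C ( [S [A [B [C c]]]] )]]]]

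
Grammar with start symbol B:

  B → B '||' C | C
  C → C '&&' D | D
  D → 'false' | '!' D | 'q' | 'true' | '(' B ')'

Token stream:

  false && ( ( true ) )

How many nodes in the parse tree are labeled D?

4

[B [C [C [D false]] && [D ( [B [C [D ( [B [C [D true]]] )]]] )]]]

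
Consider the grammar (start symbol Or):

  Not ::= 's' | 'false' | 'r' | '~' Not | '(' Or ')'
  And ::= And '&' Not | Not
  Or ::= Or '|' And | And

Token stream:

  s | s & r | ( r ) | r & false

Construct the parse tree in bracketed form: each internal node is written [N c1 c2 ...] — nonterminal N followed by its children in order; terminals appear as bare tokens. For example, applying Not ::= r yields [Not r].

[Or [Or [Or [Or [And [Not s]]] | [And [And [Not s]] & [Not r]]] | [And [Not ( [Or [And [Not r]]] )]]] | [And [And [Not r]] & [Not false]]]

Or
Or | And
Or | And | And
Or | And | And | And
And | And | And | And
Not | And | And | And
s | And | And | And
s | And & Not | And | And
s | Not & Not | And | And
s | s & Not | And | And
s | s & r | And | And
s | s & r | Not | And
s | s & r | ( Or ) | And
s | s & r | ( And ) | And
s | s & r | ( Not ) | And
s | s & r | ( r ) | And
s | s & r | ( r ) | And & Not
s | s & r | ( r ) | Not & Not
s | s & r | ( r ) | r & Not
s | s & r | ( r ) | r & false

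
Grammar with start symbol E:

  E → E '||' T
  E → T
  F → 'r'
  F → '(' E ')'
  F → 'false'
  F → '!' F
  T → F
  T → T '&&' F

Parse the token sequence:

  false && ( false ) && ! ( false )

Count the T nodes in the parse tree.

[E [T [T [T [F false]] && [F ( [E [T [F false]]] )]] && [F ! [F ( [E [T [F false]]] )]]]]

5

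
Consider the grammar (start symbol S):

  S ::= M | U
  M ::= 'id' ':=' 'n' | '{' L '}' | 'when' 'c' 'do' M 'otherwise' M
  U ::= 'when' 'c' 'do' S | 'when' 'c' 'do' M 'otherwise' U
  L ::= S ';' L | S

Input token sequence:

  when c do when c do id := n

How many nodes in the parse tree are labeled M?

1

[S [U when c do [S [U when c do [S [M id := n]]]]]]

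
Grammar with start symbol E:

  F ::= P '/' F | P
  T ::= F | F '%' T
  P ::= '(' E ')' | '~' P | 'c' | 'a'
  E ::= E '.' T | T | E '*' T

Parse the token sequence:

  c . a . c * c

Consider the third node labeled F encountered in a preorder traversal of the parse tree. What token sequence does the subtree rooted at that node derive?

c

[E [E [E [E [T [F [P c]]]] . [T [F [P a]]]] . [T [F [P c]]]] * [T [F [P c]]]]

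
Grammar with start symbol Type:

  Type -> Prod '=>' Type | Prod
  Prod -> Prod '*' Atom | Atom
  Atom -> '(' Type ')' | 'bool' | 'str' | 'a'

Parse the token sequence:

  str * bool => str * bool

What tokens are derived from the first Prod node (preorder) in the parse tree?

[Type [Prod [Prod [Atom str]] * [Atom bool]] => [Type [Prod [Prod [Atom str]] * [Atom bool]]]]

str * bool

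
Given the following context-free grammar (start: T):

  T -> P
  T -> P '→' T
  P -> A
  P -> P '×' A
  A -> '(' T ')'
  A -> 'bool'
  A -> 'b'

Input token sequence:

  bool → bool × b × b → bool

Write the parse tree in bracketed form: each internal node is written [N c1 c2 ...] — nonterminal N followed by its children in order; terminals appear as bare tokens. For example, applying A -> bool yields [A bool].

T
P → T
A → T
bool → T
bool → P → T
bool → P × A → T
bool → P × A × A → T
bool → A × A × A → T
bool → bool × A × A → T
bool → bool × b × A → T
bool → bool × b × b → T
bool → bool × b × b → P
bool → bool × b × b → A
bool → bool × b × b → bool

[T [P [A bool]] → [T [P [P [P [A bool]] × [A b]] × [A b]] → [T [P [A bool]]]]]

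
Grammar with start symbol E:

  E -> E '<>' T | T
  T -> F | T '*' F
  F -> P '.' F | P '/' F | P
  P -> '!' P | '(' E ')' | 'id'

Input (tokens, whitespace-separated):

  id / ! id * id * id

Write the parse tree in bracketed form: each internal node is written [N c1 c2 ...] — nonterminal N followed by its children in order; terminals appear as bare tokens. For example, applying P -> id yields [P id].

[E [T [T [T [F [P id] / [F [P ! [P id]]]]] * [F [P id]]] * [F [P id]]]]

E
T
T * F
T * F * F
F * F * F
P / F * F * F
id / F * F * F
id / P * F * F
id / ! P * F * F
id / ! id * F * F
id / ! id * P * F
id / ! id * id * F
id / ! id * id * P
id / ! id * id * id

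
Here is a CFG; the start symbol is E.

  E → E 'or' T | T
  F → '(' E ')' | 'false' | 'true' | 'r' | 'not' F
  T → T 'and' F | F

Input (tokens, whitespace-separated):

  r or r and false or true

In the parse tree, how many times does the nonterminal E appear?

3

[E [E [E [T [F r]]] or [T [T [F r]] and [F false]]] or [T [F true]]]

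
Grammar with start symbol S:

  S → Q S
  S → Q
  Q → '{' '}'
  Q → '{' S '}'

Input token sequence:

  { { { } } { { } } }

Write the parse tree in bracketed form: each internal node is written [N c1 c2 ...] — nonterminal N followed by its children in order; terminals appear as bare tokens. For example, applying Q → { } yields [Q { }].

[S [Q { [S [Q { [S [Q { }]] }] [S [Q { [S [Q { }]] }]]] }]]

S
Q
{ S }
{ Q S }
{ { S } S }
{ { Q } S }
{ { { } } S }
{ { { } } Q }
{ { { } } { S } }
{ { { } } { Q } }
{ { { } } { { } } }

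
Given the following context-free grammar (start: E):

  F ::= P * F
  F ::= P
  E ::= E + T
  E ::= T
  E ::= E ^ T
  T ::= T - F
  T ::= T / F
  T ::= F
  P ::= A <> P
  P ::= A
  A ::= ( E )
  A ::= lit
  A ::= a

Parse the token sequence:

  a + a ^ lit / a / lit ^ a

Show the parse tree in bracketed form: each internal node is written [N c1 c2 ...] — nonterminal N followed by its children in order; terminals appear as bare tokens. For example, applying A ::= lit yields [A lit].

[E [E [E [E [T [F [P [A a]]]]] + [T [F [P [A a]]]]] ^ [T [T [T [F [P [A lit]]]] / [F [P [A a]]]] / [F [P [A lit]]]]] ^ [T [F [P [A a]]]]]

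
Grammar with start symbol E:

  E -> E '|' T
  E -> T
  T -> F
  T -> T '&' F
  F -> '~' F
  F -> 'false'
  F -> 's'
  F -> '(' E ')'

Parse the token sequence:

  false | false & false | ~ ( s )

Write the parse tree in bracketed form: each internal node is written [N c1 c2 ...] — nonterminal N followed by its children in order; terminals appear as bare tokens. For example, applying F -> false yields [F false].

[E [E [E [T [F false]]] | [T [T [F false]] & [F false]]] | [T [F ~ [F ( [E [T [F s]]] )]]]]

E
E | T
E | T | T
T | T | T
F | T | T
false | T | T
false | T & F | T
false | F & F | T
false | false & F | T
false | false & false | T
false | false & false | F
false | false & false | ~ F
false | false & false | ~ ( E )
false | false & false | ~ ( T )
false | false & false | ~ ( F )
false | false & false | ~ ( s )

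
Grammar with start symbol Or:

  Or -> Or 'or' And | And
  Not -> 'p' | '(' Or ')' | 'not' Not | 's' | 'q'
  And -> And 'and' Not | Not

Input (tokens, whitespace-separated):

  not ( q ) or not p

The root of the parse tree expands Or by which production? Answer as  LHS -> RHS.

Or -> Or 'or' And

[Or [Or [And [Not not [Not ( [Or [And [Not q]]] )]]]] or [And [Not not [Not p]]]]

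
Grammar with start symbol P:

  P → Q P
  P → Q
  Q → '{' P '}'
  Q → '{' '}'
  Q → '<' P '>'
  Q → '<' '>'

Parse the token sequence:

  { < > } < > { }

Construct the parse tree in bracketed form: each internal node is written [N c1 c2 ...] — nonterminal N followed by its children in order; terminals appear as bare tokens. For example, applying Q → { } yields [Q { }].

[P [Q { [P [Q < >]] }] [P [Q < >] [P [Q { }]]]]

P
Q P
{ P } P
{ Q } P
{ < > } P
{ < > } Q P
{ < > } < > P
{ < > } < > Q
{ < > } < > { }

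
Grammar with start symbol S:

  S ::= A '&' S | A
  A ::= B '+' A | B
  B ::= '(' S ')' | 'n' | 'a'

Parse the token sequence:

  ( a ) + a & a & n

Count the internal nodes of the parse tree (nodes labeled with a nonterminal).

14

[S [A [B ( [S [A [B a]]] )] + [A [B a]]] & [S [A [B a]] & [S [A [B n]]]]]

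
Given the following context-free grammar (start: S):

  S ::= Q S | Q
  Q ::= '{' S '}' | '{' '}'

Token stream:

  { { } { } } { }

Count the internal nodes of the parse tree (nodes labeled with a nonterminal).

8

[S [Q { [S [Q { }] [S [Q { }]]] }] [S [Q { }]]]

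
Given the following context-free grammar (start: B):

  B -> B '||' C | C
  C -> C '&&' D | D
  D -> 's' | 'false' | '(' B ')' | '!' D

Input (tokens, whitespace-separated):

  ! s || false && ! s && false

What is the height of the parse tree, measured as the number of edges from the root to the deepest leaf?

[B [B [C [D ! [D s]]]] || [C [C [C [D false]] && [D ! [D s]]] && [D false]]]

5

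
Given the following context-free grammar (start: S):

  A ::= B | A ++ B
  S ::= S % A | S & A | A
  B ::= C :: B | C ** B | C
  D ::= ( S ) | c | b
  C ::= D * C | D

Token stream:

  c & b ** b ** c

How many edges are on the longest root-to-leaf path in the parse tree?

7

[S [S [A [B [C [D c]]]]] & [A [B [C [D b]] ** [B [C [D b]] ** [B [C [D c]]]]]]]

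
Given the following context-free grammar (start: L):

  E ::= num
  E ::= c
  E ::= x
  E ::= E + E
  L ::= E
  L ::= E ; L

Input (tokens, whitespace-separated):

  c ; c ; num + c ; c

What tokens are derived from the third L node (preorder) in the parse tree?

[L [E c] ; [L [E c] ; [L [E [E num] + [E c]] ; [L [E c]]]]]

num + c ; c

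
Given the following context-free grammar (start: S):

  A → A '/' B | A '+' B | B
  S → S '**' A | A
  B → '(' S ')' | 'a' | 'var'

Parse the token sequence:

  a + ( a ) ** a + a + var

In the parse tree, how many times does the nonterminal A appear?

6

[S [S [A [A [B a]] + [B ( [S [A [B a]]] )]]] ** [A [A [A [B a]] + [B a]] + [B var]]]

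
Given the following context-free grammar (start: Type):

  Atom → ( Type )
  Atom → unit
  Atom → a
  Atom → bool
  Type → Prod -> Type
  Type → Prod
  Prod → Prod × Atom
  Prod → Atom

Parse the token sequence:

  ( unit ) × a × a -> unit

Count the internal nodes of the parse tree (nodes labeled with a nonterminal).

13

[Type [Prod [Prod [Prod [Atom ( [Type [Prod [Atom unit]]] )]] × [Atom a]] × [Atom a]] -> [Type [Prod [Atom unit]]]]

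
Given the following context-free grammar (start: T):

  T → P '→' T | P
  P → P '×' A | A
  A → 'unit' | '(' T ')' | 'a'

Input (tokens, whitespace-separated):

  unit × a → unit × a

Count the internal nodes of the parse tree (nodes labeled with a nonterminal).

[T [P [P [A unit]] × [A a]] → [T [P [P [A unit]] × [A a]]]]

10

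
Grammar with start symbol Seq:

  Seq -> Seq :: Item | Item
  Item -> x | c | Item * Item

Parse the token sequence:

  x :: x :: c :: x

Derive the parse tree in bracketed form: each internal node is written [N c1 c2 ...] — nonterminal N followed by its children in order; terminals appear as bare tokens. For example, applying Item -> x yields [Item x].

Seq
Seq :: Item
Seq :: Item :: Item
Seq :: Item :: Item :: Item
Item :: Item :: Item :: Item
x :: Item :: Item :: Item
x :: x :: Item :: Item
x :: x :: c :: Item
x :: x :: c :: x

[Seq [Seq [Seq [Seq [Item x]] :: [Item x]] :: [Item c]] :: [Item x]]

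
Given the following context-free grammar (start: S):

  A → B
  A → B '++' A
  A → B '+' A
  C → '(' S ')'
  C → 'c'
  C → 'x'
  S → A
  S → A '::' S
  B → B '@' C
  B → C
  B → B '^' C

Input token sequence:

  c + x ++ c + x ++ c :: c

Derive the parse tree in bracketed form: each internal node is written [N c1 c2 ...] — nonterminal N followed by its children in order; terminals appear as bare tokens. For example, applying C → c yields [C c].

S
A :: S
B + A :: S
C + A :: S
c + A :: S
c + B ++ A :: S
c + C ++ A :: S
c + x ++ A :: S
c + x ++ B + A :: S
c + x ++ C + A :: S
c + x ++ c + A :: S
c + x ++ c + B ++ A :: S
c + x ++ c + C ++ A :: S
c + x ++ c + x ++ A :: S
c + x ++ c + x ++ B :: S
c + x ++ c + x ++ C :: S
c + x ++ c + x ++ c :: S
c + x ++ c + x ++ c :: A
c + x ++ c + x ++ c :: B
c + x ++ c + x ++ c :: C
c + x ++ c + x ++ c :: c

[S [A [B [C c]] + [A [B [C x]] ++ [A [B [C c]] + [A [B [C x]] ++ [A [B [C c]]]]]]] :: [S [A [B [C c]]]]]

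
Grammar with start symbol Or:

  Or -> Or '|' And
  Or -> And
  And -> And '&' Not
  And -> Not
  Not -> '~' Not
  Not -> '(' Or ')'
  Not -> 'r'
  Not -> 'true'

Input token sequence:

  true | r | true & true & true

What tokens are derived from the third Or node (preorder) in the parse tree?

true

[Or [Or [Or [And [Not true]]] | [And [Not r]]] | [And [And [And [Not true]] & [Not true]] & [Not true]]]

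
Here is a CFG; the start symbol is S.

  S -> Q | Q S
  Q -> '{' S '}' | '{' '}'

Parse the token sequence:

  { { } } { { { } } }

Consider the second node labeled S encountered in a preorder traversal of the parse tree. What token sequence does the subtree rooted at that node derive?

[S [Q { [S [Q { }]] }] [S [Q { [S [Q { [S [Q { }]] }]] }]]]

{ }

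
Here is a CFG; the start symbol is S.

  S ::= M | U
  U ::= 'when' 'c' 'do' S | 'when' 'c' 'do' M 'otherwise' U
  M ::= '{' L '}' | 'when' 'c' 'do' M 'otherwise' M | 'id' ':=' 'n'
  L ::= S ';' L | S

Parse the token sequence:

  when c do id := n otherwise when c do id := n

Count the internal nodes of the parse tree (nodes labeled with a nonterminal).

[S [U when c do [M id := n] otherwise [U when c do [S [M id := n]]]]]

6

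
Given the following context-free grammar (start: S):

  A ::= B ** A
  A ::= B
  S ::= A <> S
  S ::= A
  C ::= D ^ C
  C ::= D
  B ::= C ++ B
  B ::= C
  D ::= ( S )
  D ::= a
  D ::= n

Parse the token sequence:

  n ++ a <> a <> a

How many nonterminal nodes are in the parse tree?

18

[S [A [B [C [D n]] ++ [B [C [D a]]]]] <> [S [A [B [C [D a]]]] <> [S [A [B [C [D a]]]]]]]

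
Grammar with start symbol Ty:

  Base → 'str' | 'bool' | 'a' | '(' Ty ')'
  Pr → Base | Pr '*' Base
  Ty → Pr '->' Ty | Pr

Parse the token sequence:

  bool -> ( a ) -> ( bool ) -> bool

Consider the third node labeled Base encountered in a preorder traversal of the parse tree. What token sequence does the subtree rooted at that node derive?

a

[Ty [Pr [Base bool]] -> [Ty [Pr [Base ( [Ty [Pr [Base a]]] )]] -> [Ty [Pr [Base ( [Ty [Pr [Base bool]]] )]] -> [Ty [Pr [Base bool]]]]]]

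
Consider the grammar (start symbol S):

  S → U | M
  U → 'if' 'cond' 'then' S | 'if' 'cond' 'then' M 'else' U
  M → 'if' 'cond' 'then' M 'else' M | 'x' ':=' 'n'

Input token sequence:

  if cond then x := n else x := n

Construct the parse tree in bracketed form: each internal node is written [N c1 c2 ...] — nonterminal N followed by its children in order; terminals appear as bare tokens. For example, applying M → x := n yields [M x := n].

[S [M if cond then [M x := n] else [M x := n]]]

S
M
if cond then M else M
if cond then x := n else M
if cond then x := n else x := n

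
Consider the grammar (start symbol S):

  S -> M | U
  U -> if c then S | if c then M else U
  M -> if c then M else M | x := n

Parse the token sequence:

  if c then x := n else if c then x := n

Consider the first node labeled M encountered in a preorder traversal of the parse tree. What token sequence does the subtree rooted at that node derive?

x := n

[S [U if c then [M x := n] else [U if c then [S [M x := n]]]]]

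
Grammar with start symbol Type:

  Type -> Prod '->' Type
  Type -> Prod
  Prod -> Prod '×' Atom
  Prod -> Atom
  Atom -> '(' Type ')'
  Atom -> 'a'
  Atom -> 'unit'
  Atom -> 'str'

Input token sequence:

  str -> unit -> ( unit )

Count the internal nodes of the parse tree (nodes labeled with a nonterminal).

[Type [Prod [Atom str]] -> [Type [Prod [Atom unit]] -> [Type [Prod [Atom ( [Type [Prod [Atom unit]]] )]]]]]

12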